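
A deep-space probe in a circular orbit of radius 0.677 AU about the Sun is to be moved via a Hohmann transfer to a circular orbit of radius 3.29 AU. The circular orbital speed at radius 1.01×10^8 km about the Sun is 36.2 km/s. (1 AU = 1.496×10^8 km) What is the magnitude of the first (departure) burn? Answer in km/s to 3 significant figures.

Δv₁ = 10.4 km/s

From the circular-orbit relation v² = μ/r at r = 1.01×10^8 km: μ = v²r = (36.2)² × 1.01×10^8 = 1.32354×10^11 km³/s².
In km: r₁ = 0.677 × 1.496×10^8 = 1.012792×10^8 km; r₂ = 3.29 × 1.496×10^8 = 4.92184×10^8 km.
Transfer-ellipse semi-major axis a_t = (r₁ + r₂)/2 = (1.012792×10^8 + 4.92184×10^8)/2 = 2.967316×10^8 km.
Circular speed at r = 1.012792×10^8 km: v_c = √(μ/r) = 36.15 km/s.
Vis-viva on the transfer ellipse at r = 1.012792×10^8 km gives v_t = √[μ(2/r − 1/a_t)] = 46.56 km/s.
Δv₁ = |v_t − v_c| = |46.56 − 36.15| = 10.41 km/s.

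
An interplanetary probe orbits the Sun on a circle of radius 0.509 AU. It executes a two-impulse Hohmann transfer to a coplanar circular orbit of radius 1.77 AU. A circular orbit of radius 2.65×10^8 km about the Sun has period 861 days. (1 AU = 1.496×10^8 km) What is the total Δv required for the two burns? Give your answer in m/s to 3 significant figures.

Δv = 17700 m/s

From Kepler's third law T² = 4π²r³/μ at r = 2.65×10^8 km, T = 861 days = 861 × 86400 s = 7.43904×10^7 s: μ = 4π²r³/T² = 1.32759×10^11 km³/s².
In km: r₁ = 0.509 × 1.496×10^8 = 7.61464×10^7 km; r₂ = 1.77 × 1.496×10^8 = 2.64792×10^8 km.
Transfer-ellipse semi-major axis a_t = (r₁ + r₂)/2 = (7.61464×10^7 + 2.64792×10^8)/2 = 1.704692×10^8 km.
Circular speed at r₁: v₁ = √(μ/r₁) = √(1.32759×10^11/7.61464×10^7) = 41.755 km/s.
On the transfer ellipse at r₁, v² = μ(2/r − 1/a) gives v_p = √[μ(2/r₁ − 1/a_t)] = 52.040 km/s.
First burn Δv₁ = |v_p − v₁| = 10.285 km/s.
Circular speed at r₂: v₂ = √(μ/r₂) = 22.391302 km/s.
Transfer-orbit speed at r₂: v_a = √[μ(2/r₂ − 1/a_t)] = 14.965150 km/s.
Second burn Δv₂ = |v₂ − v_a| = 7.4262 km/s.
Δv = Δv₁ + Δv₂ = 10.285 + 7.4262 = 17.71 km/s.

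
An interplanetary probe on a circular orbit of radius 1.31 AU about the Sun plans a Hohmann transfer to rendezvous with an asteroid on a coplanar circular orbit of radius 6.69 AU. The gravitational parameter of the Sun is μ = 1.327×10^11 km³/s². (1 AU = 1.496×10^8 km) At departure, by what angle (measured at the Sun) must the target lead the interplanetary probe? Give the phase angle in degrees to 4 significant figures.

φ = 96.78°

In km: r₁ = 1.31 × 1.496×10^8 = 1.95976×10^8 km; r₂ = 6.69 × 1.496×10^8 = 1.000824×10^9 km.
Semi-major axis of the transfer orbit: a_t = (1.95976×10^8 + 1.000824×10^9)/2 = 5.984×10^8 km.
The half-period of the transfer ellipse is t = π√(a_t³/μ) = 1.2624×10^8 s.
Target angular speed ω₂ = √(μ/r₂³) = 1.1505×10^-8 rad/s.
Angle swept by the target during transfer: ω₂·t = 1.4524 rad = 83.22°.
The interplanetary probe traverses 180° on the transfer ellipse, so the target must lead by 180° − 83.22° = 96.78°.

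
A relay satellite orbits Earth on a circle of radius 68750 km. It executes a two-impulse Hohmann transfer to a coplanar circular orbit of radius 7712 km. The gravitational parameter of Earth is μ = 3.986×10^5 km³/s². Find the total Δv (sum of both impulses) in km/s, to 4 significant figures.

Transfer-ellipse semi-major axis a_t = (r₁ + r₂)/2 = (68750 + 7712)/2 = 38231 km.
Circular speed at r₁: v₁ = √(μ/r₁) = √(3.986×10^5/68750) = 2.4079 km/s.
Transfer-orbit speed at r₁ (vis-viva): v_a = √[μ(2/r₁ − 1/a_t)] = 1.0815 km/s.
First burn Δv₁ = |v_a − v₁| = 1.326 km/s.
At r₂, v₂ = √(μ/r₂) = 7.189 km/s.
Transfer-orbit speed at r₂: v_p = √[μ(2/r₂ − 1/a_t)] = 9.641 km/s.
Second burn Δv₂ = |v₂ − v_p| = 2.452 km/s.
Total Δv = Δv₁ + Δv₂ = 3.778 km/s.

Δv = 3.778 km/s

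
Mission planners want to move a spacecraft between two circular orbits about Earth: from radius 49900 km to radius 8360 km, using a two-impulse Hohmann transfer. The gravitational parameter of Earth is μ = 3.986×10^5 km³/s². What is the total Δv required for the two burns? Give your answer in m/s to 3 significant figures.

Δv = 3440 m/s

The Hohmann ellipse has a_t = (r₁ + r₂)/2 = 29130 km.
Circular speed at r₁: v₁ = √(μ/r₁) = √(3.986×10^5/49900) = 2.8263 km/s.
On the transfer ellipse at r₁, v² = μ(2/r − 1/a) gives v_a = √[μ(2/r₁ − 1/a_t)] = 1.5141 km/s.
First burn Δv₁ = |v_a − v₁| = 1.3122 km/s.
At r₂, v₂ = √(μ/r₂) = 6.9050 km/s.
Transfer-orbit speed at r₂: v_p = √[μ(2/r₂ − 1/a_t)] = 9.0374 km/s.
Second burn Δv₂ = |v₂ − v_p| = 2.1324 km/s.
Total Δv = Δv₁ + Δv₂ = 3.445 km/s.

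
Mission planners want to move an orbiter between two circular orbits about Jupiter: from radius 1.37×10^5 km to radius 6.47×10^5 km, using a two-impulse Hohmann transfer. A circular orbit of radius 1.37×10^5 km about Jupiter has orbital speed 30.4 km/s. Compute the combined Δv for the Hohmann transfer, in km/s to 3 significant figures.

Δv = 14.4 km/s

From the circular-orbit relation v² = μ/r at r = 1.37×10^5 km: μ = v²r = (30.4)² × 1.37×10^5 = 1.26610×10^8 km³/s².
Semi-major axis of the transfer orbit: a_t = (1.370×10^5 + 6.470×10^5)/2 = 3.920×10^5 km.
Circular speed at r₁: v₁ = √(μ/r₁) = √(1.26610×10^8/1.370×10^5) = 30.4000 km/s.
On the transfer ellipse at r₁, vis-viva equation gives v_p = √[μ(2/r₁ − 1/a_t)] = 39.0555 km/s.
First burn Δv₁ = |v_p − v₁| = 8.6555 km/s.
At r₂, v₂ = √(μ/r₂) = 13.98884 km/s.
Transfer-orbit speed at r₂: v_a = √[μ(2/r₂ − 1/a_t)] = 8.269876 km/s.
Second burn Δv₂ = |v₂ − v_a| = 5.7190 km/s.
Total Δv = Δv₁ + Δv₂ = 14.37 km/s.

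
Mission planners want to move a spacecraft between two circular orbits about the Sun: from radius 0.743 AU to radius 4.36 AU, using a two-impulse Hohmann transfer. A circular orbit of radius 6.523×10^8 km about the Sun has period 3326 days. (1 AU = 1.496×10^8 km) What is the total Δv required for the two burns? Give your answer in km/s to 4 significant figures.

From Kepler's third law T² = 4π²r³/μ at r = 6.523×10^8 km, T = 3326 days = 3326 × 86400 s = 2.873664×10^8 s: μ = 4π²r³/T² = 1.32687×10^11 km³/s².
In km: r₁ = 0.743 × 1.496×10^8 = 1.111528×10^8 km; r₂ = 4.36 × 1.496×10^8 = 6.52256×10^8 km.
The Hohmann ellipse has a_t = (r₁ + r₂)/2 = 3.817044×10^8 km.
At r₁ the circular-orbit speed is v₁ = √(μ/r₁) = 34.55 km/s.
Transfer-orbit speed at r₁ (v² = μ(2/r − 1/a)): v_p = √[μ(2/r₁ − 1/a_t)] = 45.16 km/s.
First burn Δv₁ = |v_p − v₁| = 10.61 km/s.
At r₂, v₂ = √(μ/r₂) = 14.263 km/s.
Transfer-orbit speed at r₂: v_a = √[μ(2/r₂ − 1/a_t)] = 7.6967 km/s.
Second burn Δv₂ = |v₂ − v_a| = 6.566 km/s.
Total Δv = Δv₁ + Δv₂ = 17.18 km/s.

Δv = 17.18 km/s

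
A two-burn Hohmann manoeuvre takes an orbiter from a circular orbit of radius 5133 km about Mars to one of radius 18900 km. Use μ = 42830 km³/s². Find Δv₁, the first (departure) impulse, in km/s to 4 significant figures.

Δv₁ = 0.7341 km/s

The Hohmann ellipse has a_t = (r₁ + r₂)/2 = 12016.5 km.
On the circular orbit at r = 5133 km, v_c = √(μ/r) = 2.8886 km/s.
Vis-viva on the transfer ellipse at r = 5133 km gives v_t = √[μ(2/r − 1/a_t)] = 3.6227 km/s.
Δv₁ = |v_t − v_c| = |3.6227 − 2.8886| = 0.7341 km/s.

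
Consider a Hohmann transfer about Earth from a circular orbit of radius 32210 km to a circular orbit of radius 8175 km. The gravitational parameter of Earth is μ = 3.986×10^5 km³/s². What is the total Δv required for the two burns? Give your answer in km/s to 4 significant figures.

Δv = 3.116 km/s

Transfer-ellipse semi-major axis a_t = (r₁ + r₂)/2 = (32210 + 8175)/2 = 20192.5 km.
At r₁ the circular-orbit speed is v₁ = √(μ/r₁) = 3.5178 km/s.
On the transfer ellipse at r₁, vis-viva equation gives v_a = √[μ(2/r₁ − 1/a_t)] = 2.2383 km/s.
First burn Δv₁ = |v_a − v₁| = 1.2795 km/s.
At r₂, v₂ = √(μ/r₂) = 6.9827 km/s.
Transfer-orbit speed at r₂: v_p = √[μ(2/r₂ − 1/a_t)] = 8.8191 km/s.
Second burn Δv₂ = |v₂ − v_p| = 1.8364 km/s.
Total Δv = Δv₁ + Δv₂ = 3.116 km/s.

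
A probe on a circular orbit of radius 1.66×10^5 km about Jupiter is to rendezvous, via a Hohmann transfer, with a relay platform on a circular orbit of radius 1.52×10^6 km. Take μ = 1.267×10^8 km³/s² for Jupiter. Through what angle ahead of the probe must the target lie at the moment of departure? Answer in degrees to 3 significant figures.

φ = 106°

The Hohmann ellipse has a_t = (r₁ + r₂)/2 = 8.430×10^5 km.
Transfer time t = π√(a_t³/μ) = 2.160245×10^5 s.
The target's mean motion on its circular orbit is ω₂ = √(μ/r₂³) = 6.006520×10^-6 rad/s.
Angle swept by the target during transfer: ω₂·t = 1.29756 rad = 74.34°.
The probe traverses 180° on the transfer ellipse, so the target must lead by 180° − 74.34° = 106°.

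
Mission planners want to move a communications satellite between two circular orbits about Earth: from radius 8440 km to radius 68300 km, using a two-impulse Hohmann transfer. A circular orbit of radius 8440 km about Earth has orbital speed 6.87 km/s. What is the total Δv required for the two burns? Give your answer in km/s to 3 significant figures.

From the circular-orbit relation v² = μ/r at r = 8440 km: μ = v²r = (6.87)² × 8440 = 3.98342×10^5 km³/s².
The Hohmann ellipse has a_t = (r₁ + r₂)/2 = 38370 km.
Circular speed at r₁: v₁ = √(μ/r₁) = √(3.98342×10^5/8440) = 6.870 km/s.
On the transfer ellipse at r₁, vis-viva equation gives v_p = √[μ(2/r₁ − 1/a_t)] = 9.166 km/s.
First burn Δv₁ = |v_p − v₁| = 2.296 km/s.
Circular speed at r₂: v₂ = √(μ/r₂) = 2.415 km/s.
Transfer-orbit speed at r₂: v_a = √[μ(2/r₂ − 1/a_t)] = 1.133 km/s.
Second burn Δv₂ = |v₂ − v_a| = 1.282 km/s.
Total Δv = Δv₁ + Δv₂ = 3.578 km/s.

Δv = 3.58 km/s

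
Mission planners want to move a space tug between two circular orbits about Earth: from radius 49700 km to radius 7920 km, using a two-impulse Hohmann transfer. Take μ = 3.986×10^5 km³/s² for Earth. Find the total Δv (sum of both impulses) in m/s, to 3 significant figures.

Transfer-ellipse semi-major axis a_t = (r₁ + r₂)/2 = (49700 + 7920)/2 = 28810 km.
At r₁ the circular-orbit speed is v₁ = √(μ/r₁) = 2.832 km/s.
Transfer-orbit speed at r₁ (vis-viva): v_a = √[μ(2/r₁ − 1/a_t)] = 1.485 km/s.
First burn Δv₁ = |v_a − v₁| = 1.347 km/s.
Circular speed at r₂: v₂ = √(μ/r₂) = 7.094 km/s.
Transfer-orbit speed at r₂: v_p = √[μ(2/r₂ − 1/a_t)] = 9.318 km/s.
Second burn Δv₂ = |v₂ − v_p| = 2.224 km/s.
Total Δv = Δv₁ + Δv₂ = 3.571 km/s.

Δv = 3570 m/s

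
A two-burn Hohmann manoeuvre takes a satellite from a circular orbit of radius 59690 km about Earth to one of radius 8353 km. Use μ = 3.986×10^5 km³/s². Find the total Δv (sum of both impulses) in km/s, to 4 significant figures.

Transfer-ellipse semi-major axis a_t = (r₁ + r₂)/2 = (59690 + 8353)/2 = 34021.5 km.
Circular speed at r₁: v₁ = √(μ/r₁) = √(3.986×10^5/59690) = 2.584 km/s.
Transfer-orbit speed at r₁ (vis-viva equation): v_a = √[μ(2/r₁ − 1/a_t)] = 1.280 km/s.
First burn Δv₁ = |v_a − v₁| = 1.304 km/s.
Circular speed at r₂: v₂ = √(μ/r₂) = 6.908 km/s.
Transfer-orbit speed at r₂: v_p = √[μ(2/r₂ − 1/a_t)] = 9.150 km/s.
Second burn Δv₂ = |v₂ − v_p| = 2.242 km/s.
Total Δv = Δv₁ + Δv₂ = 3.546 km/s.

Δv = 3.546 km/s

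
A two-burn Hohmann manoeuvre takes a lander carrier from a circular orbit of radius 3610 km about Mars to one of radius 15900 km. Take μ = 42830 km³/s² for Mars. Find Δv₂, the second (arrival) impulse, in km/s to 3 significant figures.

Semi-major axis of the transfer orbit: a_t = (3610 + 15900)/2 = 9755 km.
On the circular orbit at r = 15900 km, v_c = √(μ/r) = 1.64125 km/s.
Vis-viva on the transfer ellipse at r = 15900 km gives v_t = √[μ(2/r − 1/a_t)] = 0.998425 km/s.
Δv₂ = |v_t − v_c| = |0.998425 − 1.64125| = 0.6428 km/s.

Δv₂ = 0.643 km/s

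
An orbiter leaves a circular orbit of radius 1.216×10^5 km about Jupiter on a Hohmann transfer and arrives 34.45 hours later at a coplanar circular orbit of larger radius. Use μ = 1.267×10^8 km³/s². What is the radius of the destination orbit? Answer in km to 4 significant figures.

r₂ = 1.043×10^6 km

Transfer time t = 34.45 hours = 1.2402×10^5 s, and t = π√(a_t³/μ).
So a_t = (μ t²/π²)^(1/3) = (1.267×10^8 × (1.2402×10^5)² / π²)^(1/3) = 5.8231×10^5 km.
Since a_t = (r₁ + r₂)/2, r₂ = 2a_t − r₁ = 2×5.8231×10^5 − 1.216×10^5 = 1.04302×10^6 km.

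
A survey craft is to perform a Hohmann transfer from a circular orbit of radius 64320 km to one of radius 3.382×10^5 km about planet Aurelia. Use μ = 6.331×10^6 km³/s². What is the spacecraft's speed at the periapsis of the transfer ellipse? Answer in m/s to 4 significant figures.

v = 12860 m/s

Transfer-ellipse semi-major axis a_t = (r₁ + r₂)/2 = (64320 + 3.382×10^5)/2 = 2.0126×10^5 km.
The periapsis of the transfer ellipse is at r = 64320 km.
Applying v² = μ(2/r − 1/a_t): v = 12.86 km/s.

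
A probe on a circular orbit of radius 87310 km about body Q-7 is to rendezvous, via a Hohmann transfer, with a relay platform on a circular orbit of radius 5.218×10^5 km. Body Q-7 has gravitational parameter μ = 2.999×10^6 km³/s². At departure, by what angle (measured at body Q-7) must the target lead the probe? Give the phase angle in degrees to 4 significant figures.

The Hohmann ellipse has a_t = (r₁ + r₂)/2 = 3.04555×10^5 km.
Transfer time t = π√(a_t³/μ) = 3.04902×10^5 s.
The target's mean motion on its circular orbit is ω₂ = √(μ/r₂³) = 4.59444×10^-6 rad/s.
Angle swept by the target during transfer: ω₂·t = 1.40085 rad = 80.26°.
The probe traverses 180° on the transfer ellipse, so the target must lead by 180° − 80.26° = 99.74°.

φ = 99.74°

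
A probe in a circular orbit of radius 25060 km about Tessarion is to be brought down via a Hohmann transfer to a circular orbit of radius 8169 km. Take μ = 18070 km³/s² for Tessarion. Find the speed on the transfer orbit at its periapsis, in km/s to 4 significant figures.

v = 1.827 km/s

Transfer-ellipse semi-major axis a_t = (r₁ + r₂)/2 = (25060 + 8169)/2 = 16614.5 km.
At periapsis, r = 8169 km.
Applying v² = μ(2/r − 1/a_t): v = 1.827 km/s.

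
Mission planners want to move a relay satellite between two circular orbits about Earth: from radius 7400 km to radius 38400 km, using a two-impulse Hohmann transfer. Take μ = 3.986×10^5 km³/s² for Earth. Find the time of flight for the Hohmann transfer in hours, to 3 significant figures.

t = 4.79 hours

Transfer-ellipse semi-major axis a_t = (r₁ + r₂)/2 = (7400 + 38400)/2 = 22900 km.
Half the transfer-orbit period gives t = π√(a_t³/μ) = 17240 s.
Converting: 17240 s ÷ 3600 s/hour = 4.79 hours.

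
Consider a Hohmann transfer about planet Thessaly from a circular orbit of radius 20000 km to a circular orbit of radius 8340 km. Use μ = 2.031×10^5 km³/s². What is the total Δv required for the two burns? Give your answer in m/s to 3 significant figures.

The Hohmann ellipse has a_t = (r₁ + r₂)/2 = 14170 km.
Circular speed at r₁: v₁ = √(μ/r₁) = √(2.031×10^5/20000) = 3.1867 km/s.
On the transfer ellipse at r₁, vis-viva equation gives v_a = √[μ(2/r₁ − 1/a_t)] = 2.4448 km/s.
First burn Δv₁ = |v_a − v₁| = 0.7419 km/s.
Circular speed at r₂: v₂ = √(μ/r₂) = 4.93483 km/s.
Transfer-orbit speed at r₂: v_p = √[μ(2/r₂ − 1/a_t)] = 5.86276 km/s.
Second burn Δv₂ = |v₂ − v_p| = 0.9279 km/s.
Total Δv = Δv₁ + Δv₂ = 1.670 km/s.

Δv = 1670 m/s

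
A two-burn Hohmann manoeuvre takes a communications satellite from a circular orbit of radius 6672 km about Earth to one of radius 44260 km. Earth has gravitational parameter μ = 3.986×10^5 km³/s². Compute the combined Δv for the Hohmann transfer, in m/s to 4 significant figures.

Δv = 3925 m/s

Transfer-ellipse semi-major axis a_t = (r₁ + r₂)/2 = (6672 + 44260)/2 = 25466 km.
Circular speed at r₁: v₁ = √(μ/r₁) = √(3.986×10^5/6672) = 7.72931 km/s.
Transfer-orbit speed at r₁ (vis-viva): v_p = √[μ(2/r₁ − 1/a_t)] = 10.1898 km/s.
First burn Δv₁ = |v_p − v₁| = 2.460 km/s.
Circular speed at r₂: v₂ = √(μ/r₂) = 3.001 km/s.
Transfer-orbit speed at r₂: v_a = √[μ(2/r₂ − 1/a_t)] = 1.536 km/s.
Second burn Δv₂ = |v₂ − v_a| = 1.465 km/s.
Total Δv = Δv₁ + Δv₂ = 3.925 km/s.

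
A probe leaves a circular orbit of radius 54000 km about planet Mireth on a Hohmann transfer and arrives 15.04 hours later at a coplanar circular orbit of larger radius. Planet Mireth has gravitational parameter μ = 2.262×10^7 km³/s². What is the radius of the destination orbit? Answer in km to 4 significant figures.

r₂ = 3.234×10^5 km

Transfer time t = 15.04 hours = 54144 s, and t = π√(a_t³/μ).
So a_t = (μ t²/π²)^(1/3) = (2.262×10^7 × (54144)² / π²)^(1/3) = 1.8870×10^5 km.
Since a_t = (r₁ + r₂)/2, r₂ = 2a_t − r₁ = 2×1.8870×10^5 − 54000 = 3.234×10^5 km.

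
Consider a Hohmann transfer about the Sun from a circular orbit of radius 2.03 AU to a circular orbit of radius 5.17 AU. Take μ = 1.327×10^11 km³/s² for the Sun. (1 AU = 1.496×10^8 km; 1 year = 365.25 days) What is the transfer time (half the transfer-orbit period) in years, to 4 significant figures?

t = 3.416 years

In km: r₁ = 2.03 × 1.496×10^8 = 3.03688×10^8 km; r₂ = 5.17 × 1.496×10^8 = 7.73432×10^8 km.
Semi-major axis of the transfer orbit: a_t = (3.03688×10^8 + 7.73432×10^8)/2 = 5.3856×10^8 km.
Half the transfer-orbit period gives t = π√(a_t³/μ) = 1.078×10^8 s.
Converting: 1.078×10^8 s ÷ 3.15576×10^7 s/year (365.25 × 86400) = 3.416 years.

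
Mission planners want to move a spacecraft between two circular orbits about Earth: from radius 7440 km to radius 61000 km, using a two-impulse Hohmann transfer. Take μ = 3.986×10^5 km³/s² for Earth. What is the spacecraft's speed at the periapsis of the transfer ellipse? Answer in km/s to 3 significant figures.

v = 9.77 km/s

The Hohmann ellipse has a_t = (r₁ + r₂)/2 = 34220 km.
At periapsis, r = 7440 km.
From the vis-viva equation, v = √[μ(2/r − 1/a_t)] = 9.773 km/s.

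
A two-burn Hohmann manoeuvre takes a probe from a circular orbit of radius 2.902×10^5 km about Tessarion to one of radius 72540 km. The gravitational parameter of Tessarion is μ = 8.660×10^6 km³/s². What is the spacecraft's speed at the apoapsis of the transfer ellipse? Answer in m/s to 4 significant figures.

v = 3455 m/s

Semi-major axis of the transfer orbit: a_t = (2.902×10^5 + 72540)/2 = 1.8137×10^5 km.
At apoapsis, r = 2.902×10^5 km.
From the vis-viva equation, v = √[μ(2/r − 1/a_t)] = 3.455 km/s.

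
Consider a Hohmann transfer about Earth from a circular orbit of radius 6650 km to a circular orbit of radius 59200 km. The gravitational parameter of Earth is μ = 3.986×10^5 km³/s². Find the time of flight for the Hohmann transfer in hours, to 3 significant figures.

Semi-major axis of the transfer orbit: a_t = (6650 + 59200)/2 = 32925 km.
By Kepler's third law the transfer-orbit period is T = 2π√(a_t³/μ), so t = T/2 = 29730 s.
Converting: 29730 s ÷ 3600 s/hour = 8.26 hours.

t = 8.26 hours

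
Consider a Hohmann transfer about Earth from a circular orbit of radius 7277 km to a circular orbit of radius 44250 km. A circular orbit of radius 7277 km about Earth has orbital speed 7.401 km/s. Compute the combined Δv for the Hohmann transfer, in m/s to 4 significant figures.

From the circular-orbit relation v² = μ/r at r = 7277 km: μ = v²r = (7.401)² × 7277 = 3.98596×10^5 km³/s².
Transfer-ellipse semi-major axis a_t = (r₁ + r₂)/2 = (7277 + 44250)/2 = 25763.5 km.
At r₁ the circular-orbit speed is v₁ = √(μ/r₁) = 7.4010 km/s.
Transfer-orbit speed at r₁ (vis-viva): v_p = √[μ(2/r₁ − 1/a_t)] = 9.6994 km/s.
First burn Δv₁ = |v_p − v₁| = 2.2984 km/s.
Circular speed at r₂: v₂ = √(μ/r₂) = 3.0013 km/s.
Transfer-orbit speed at r₂: v_a = √[μ(2/r₂ − 1/a_t)] = 1.5951 km/s.
Second burn Δv₂ = |v₂ − v_a| = 1.4062 km/s.
Δv = Δv₁ + Δv₂ = 2.2984 + 1.4062 = 3.705 km/s.

Δv = 3705 m/s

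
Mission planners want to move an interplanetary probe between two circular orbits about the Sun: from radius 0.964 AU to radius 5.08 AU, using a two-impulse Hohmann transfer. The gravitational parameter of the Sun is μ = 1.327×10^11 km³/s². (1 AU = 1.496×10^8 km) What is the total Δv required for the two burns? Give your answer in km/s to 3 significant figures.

In km: r₁ = 0.964 × 1.496×10^8 = 1.442144×10^8 km; r₂ = 5.08 × 1.496×10^8 = 7.59968×10^8 km.
Semi-major axis of the transfer orbit: a_t = (1.442144×10^8 + 7.59968×10^8)/2 = 4.520912×10^8 km.
Circular speed at r₁: v₁ = √(μ/r₁) = √(1.327×10^11/1.442144×10^8) = 30.334 km/s.
On the transfer ellipse at r₁, v² = μ(2/r − 1/a) gives v_p = √[μ(2/r₁ − 1/a_t)] = 39.329 km/s.
First burn Δv₁ = |v_p − v₁| = 8.995 km/s.
Circular speed at r₂: v₂ = √(μ/r₂) = 13.214 km/s.
Transfer-orbit speed at r₂: v_a = √[μ(2/r₂ − 1/a_t)] = 7.4633 km/s.
Second burn Δv₂ = |v₂ − v_a| = 5.751 km/s.
Total Δv = Δv₁ + Δv₂ = 14.75 km/s.

Δv = 14.7 km/s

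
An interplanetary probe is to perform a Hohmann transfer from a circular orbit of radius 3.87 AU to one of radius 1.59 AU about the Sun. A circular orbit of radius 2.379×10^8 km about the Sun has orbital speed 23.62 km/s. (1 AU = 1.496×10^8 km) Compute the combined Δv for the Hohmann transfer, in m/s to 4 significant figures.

Δv = 8089 m/s

From the circular-orbit relation v² = μ/r at r = 2.379×10^8 km: μ = v²r = (23.62)² × 2.379×10^8 = 1.32725×10^11 km³/s².
In km: r₁ = 3.87 × 1.496×10^8 = 5.78952×10^8 km; r₂ = 1.59 × 1.496×10^8 = 2.37864×10^8 km.
The Hohmann ellipse has a_t = (r₁ + r₂)/2 = 4.08408×10^8 km.
At r₁ the circular-orbit speed is v₁ = √(μ/r₁) = 15.141 km/s.
Transfer-orbit speed at r₁ (vis-viva equation): v_a = √[μ(2/r₁ − 1/a_t)] = 11.555 km/s.
First burn Δv₁ = |v_a − v₁| = 3.586 km/s.
At r₂, v₂ = √(μ/r₂) = 23.622 km/s.
Transfer-orbit speed at r₂: v_p = √[μ(2/r₂ − 1/a_t)] = 28.125 km/s.
Second burn Δv₂ = |v₂ − v_p| = 4.503 km/s.
Total Δv = Δv₁ + Δv₂ = 8.089 km/s.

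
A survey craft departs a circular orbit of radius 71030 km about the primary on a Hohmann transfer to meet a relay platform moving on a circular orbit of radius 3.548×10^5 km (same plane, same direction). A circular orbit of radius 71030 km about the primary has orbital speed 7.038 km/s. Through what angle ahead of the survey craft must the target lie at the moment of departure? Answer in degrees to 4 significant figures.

From the circular-orbit relation v² = μ/r at r = 71030 km: μ = v²r = (7.038)² × 71030 = 3.51836×10^6 km³/s².
Semi-major axis of the transfer orbit: a_t = (71030 + 3.548×10^5)/2 = 2.12915×10^5 km.
Transfer time t = π√(a_t³/μ) = 1.64547×10^5 s.
Target angular speed ω₂ = √(μ/r₂³) = 8.87554×10^-6 rad/s.
Angle swept by the target during transfer: ω₂·t = 1.46044 rad = 83.68°.
Arrival is 180° from departure on the ellipse, so φ = 180° − 83.68° = 96.32°.

φ = 96.32°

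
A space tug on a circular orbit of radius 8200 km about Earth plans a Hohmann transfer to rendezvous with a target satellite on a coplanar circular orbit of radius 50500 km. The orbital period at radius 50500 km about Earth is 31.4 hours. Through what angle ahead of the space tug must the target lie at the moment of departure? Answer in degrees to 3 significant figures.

φ = 100°

From Kepler's third law T² = 4π²r³/μ at r = 50500 km, T = 31.4 hours = 31.4 × 3600 s = 1.1304×10^5 s: μ = 4π²r³/T² = 3.97896×10^5 km³/s².
The Hohmann ellipse has a_t = (r₁ + r₂)/2 = 29350 km.
Transfer time t = π√(a_t³/μ) = 25042.5 s.
The target's mean motion on its circular orbit is ω₂ = √(μ/r₂³) = 5.55837×10^-5 rad/s.
Angle swept by the target during transfer: ω₂·t = 1.39195 rad = 79.75°.
The space tug traverses 180° on the transfer ellipse, so the target must lead by 180° − 79.75° = 100°.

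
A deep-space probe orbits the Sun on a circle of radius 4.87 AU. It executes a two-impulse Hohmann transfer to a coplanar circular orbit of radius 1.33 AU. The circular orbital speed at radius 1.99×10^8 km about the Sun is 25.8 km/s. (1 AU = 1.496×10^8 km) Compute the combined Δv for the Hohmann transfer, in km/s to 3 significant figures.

From the circular-orbit relation v² = μ/r at r = 1.99×10^8 km: μ = v²r = (25.8)² × 1.99×10^8 = 1.32462×10^11 km³/s².
In km: r₁ = 4.87 × 1.496×10^8 = 7.28552×10^8 km; r₂ = 1.33 × 1.496×10^8 = 1.98968×10^8 km.
The Hohmann ellipse has a_t = (r₁ + r₂)/2 = 4.6376×10^8 km.
At r₁ the circular-orbit speed is v₁ = √(μ/r₁) = 13.484 km/s.
On the transfer ellipse at r₁, vis-viva equation gives v_a = √[μ(2/r₁ − 1/a_t)] = 8.8320 km/s.
First burn Δv₁ = |v_a − v₁| = 4.652 km/s.
Circular speed at r₂: v₂ = √(μ/r₂) = 25.802 km/s.
Transfer-orbit speed at r₂: v_p = √[μ(2/r₂ − 1/a_t)] = 32.340 km/s.
Second burn Δv₂ = |v₂ − v_p| = 6.538 km/s.
Total Δv = Δv₁ + Δv₂ = 11.19 km/s.

Δv = 11.2 km/s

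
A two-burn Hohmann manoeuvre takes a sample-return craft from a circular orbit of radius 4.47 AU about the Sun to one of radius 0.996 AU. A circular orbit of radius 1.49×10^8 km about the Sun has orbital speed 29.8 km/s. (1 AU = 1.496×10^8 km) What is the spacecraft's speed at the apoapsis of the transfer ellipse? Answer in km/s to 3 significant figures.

From the circular-orbit relation v² = μ/r at r = 1.49×10^8 km: μ = v²r = (29.8)² × 1.49×10^8 = 1.32318×10^11 km³/s².
In km: r₁ = 4.47 × 1.496×10^8 = 6.68712×10^8 km; r₂ = 0.996 × 1.496×10^8 = 1.490016×10^8 km.
The Hohmann ellipse has a_t = (r₁ + r₂)/2 = 4.088568×10^8 km.
The apoapsis of the transfer ellipse is at r = 6.68712×10^8 km.
Applying v² = μ(2/r − 1/a_t): v = 8.492 km/s.

v = 8.49 km/s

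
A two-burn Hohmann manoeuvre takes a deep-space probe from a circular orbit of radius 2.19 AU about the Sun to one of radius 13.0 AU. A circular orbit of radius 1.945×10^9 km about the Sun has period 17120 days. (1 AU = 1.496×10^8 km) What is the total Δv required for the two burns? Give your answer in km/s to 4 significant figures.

From Kepler's third law T² = 4π²r³/μ at r = 1.945×10^9 km, T = 17120 days = 17120 × 86400 s = 1.479168×10^9 s: μ = 4π²r³/T² = 1.32765×10^11 km³/s².
In km: r₁ = 2.19 × 1.496×10^8 = 3.27624×10^8 km; r₂ = 13.0 × 1.496×10^8 = 1.9448×10^9 km.
Semi-major axis of the transfer orbit: a_t = (3.27624×10^8 + 1.9448×10^9)/2 = 1.136212×10^9 km.
At r₁ the circular-orbit speed is v₁ = √(μ/r₁) = 20.1305 km/s.
Transfer-orbit speed at r₁ (vis-viva): v_p = √[μ(2/r₁ − 1/a_t)] = 26.3367 km/s.
First burn Δv₁ = |v_p − v₁| = 6.206 km/s.
At r₂, v₂ = √(μ/r₂) = 8.2624 km/s.
Transfer-orbit speed at r₂: v_a = √[μ(2/r₂ − 1/a_t)] = 4.4367 km/s.
Second burn Δv₂ = |v₂ − v_a| = 3.826 km/s.
Δv = Δv₁ + Δv₂ = 6.206 + 3.826 = 10.03 km/s.

Δv = 10.03 km/s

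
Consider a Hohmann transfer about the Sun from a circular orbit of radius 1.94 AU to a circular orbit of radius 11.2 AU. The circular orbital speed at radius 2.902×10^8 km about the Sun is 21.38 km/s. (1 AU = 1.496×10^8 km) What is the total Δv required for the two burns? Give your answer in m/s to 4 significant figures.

Δv = 10600 m/s

From the circular-orbit relation v² = μ/r at r = 2.902×10^8 km: μ = v²r = (21.38)² × 2.902×10^8 = 1.32652×10^11 km³/s².
In km: r₁ = 1.94 × 1.496×10^8 = 2.90224×10^8 km; r₂ = 11.2 × 1.496×10^8 = 1.67552×10^9 km.
Semi-major axis of the transfer orbit: a_t = (2.90224×10^8 + 1.67552×10^9)/2 = 9.82872×10^8 km.
Circular speed at r₁: v₁ = √(μ/r₁) = √(1.32652×10^11/2.90224×10^8) = 21.37912 km/s.
On the transfer ellipse at r₁, vis-viva gives v_p = √[μ(2/r₁ − 1/a_t)] = 27.91361 km/s.
First burn Δv₁ = |v_p − v₁| = 6.534 km/s.
At r₂, v₂ = √(μ/r₂) = 8.898 km/s.
Transfer-orbit speed at r₂: v_a = √[μ(2/r₂ − 1/a_t)] = 4.835 km/s.
Second burn Δv₂ = |v₂ − v_a| = 4.063 km/s.
Total Δv = Δv₁ + Δv₂ = 10.60 km/s.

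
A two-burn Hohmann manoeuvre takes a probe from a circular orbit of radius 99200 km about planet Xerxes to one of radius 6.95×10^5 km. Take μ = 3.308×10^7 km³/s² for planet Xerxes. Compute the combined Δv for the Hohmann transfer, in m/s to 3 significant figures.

Semi-major axis of the transfer orbit: a_t = (99200 + 6.950×10^5)/2 = 3.971×10^5 km.
At r₁ the circular-orbit speed is v₁ = √(μ/r₁) = 18.261 km/s.
On the transfer ellipse at r₁, v² = μ(2/r − 1/a) gives v_p = √[μ(2/r₁ − 1/a_t)] = 24.158 km/s.
First burn Δv₁ = |v_p − v₁| = 5.897 km/s.
At r₂, v₂ = √(μ/r₂) = 6.899 km/s.
Transfer-orbit speed at r₂: v_a = √[μ(2/r₂ − 1/a_t)] = 3.448 km/s.
Second burn Δv₂ = |v₂ − v_a| = 3.451 km/s.
Δv = Δv₁ + Δv₂ = 5.897 + 3.451 = 9.348 km/s.

Δv = 9350 m/s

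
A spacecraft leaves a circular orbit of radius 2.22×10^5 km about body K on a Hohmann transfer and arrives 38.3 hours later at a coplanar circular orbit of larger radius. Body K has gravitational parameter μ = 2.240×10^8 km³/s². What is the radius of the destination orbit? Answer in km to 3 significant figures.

r₂ = 1.29×10^6 km

Transfer time t = 38.3 hours = 1.3788×10^5 s, and t = π√(a_t³/μ).
So a_t = (μ t²/π²)^(1/3) = (2.240×10^8 × (1.3788×10^5)² / π²)^(1/3) = 7.5564×10^5 km.
Since a_t = (r₁ + r₂)/2, r₂ = 2a_t − r₁ = 2×7.5564×10^5 − 2.220×10^5 = 1.28928×10^6 km.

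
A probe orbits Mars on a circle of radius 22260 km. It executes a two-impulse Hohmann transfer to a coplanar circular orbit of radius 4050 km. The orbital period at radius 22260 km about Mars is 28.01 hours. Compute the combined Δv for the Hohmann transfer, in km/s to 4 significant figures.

From Kepler's third law T² = 4π²r³/μ at r = 22260 km, T = 28.01 hours = 28.01 × 3600 s = 1.00836×10^5 s: μ = 4π²r³/T² = 42825.7 km³/s².
Transfer-ellipse semi-major axis a_t = (r₁ + r₂)/2 = (22260 + 4050)/2 = 13155 km.
Circular speed at r₁: v₁ = √(μ/r₁) = √(42825.7/22260) = 1.387 km/s.
On the transfer ellipse at r₁, v² = μ(2/r − 1/a) gives v_a = √[μ(2/r₁ − 1/a_t)] = 0.7696 km/s.
First burn Δv₁ = |v_a − v₁| = 0.6174 km/s.
At r₂, v₂ = √(μ/r₂) = 3.2518 km/s.
Transfer-orbit speed at r₂: v_p = √[μ(2/r₂ − 1/a_t)] = 4.2300 km/s.
Second burn Δv₂ = |v₂ − v_p| = 0.9782 km/s.
Total Δv = Δv₁ + Δv₂ = 1.596 km/s.

Δv = 1.596 km/s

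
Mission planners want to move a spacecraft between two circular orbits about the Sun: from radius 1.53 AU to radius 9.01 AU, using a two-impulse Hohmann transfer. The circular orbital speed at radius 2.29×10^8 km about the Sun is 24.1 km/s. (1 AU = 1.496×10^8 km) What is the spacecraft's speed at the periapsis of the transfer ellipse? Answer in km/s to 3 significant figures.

v = 31.5 km/s

From the circular-orbit relation v² = μ/r at r = 2.29×10^8 km: μ = v²r = (24.1)² × 2.29×10^8 = 1.33005×10^11 km³/s².
In km: r₁ = 1.53 × 1.496×10^8 = 2.28888×10^8 km; r₂ = 9.01 × 1.496×10^8 = 1.347896×10^9 km.
The Hohmann ellipse has a_t = (r₁ + r₂)/2 = 7.88392×10^8 km.
The periapsis of the transfer ellipse is at r = 2.28888×10^8 km.
Vis-viva: v = √[μ(2/r − 1/a_t)] = √[1.33005×10^11 × (2/2.28888×10^8 − 1/7.88392×10^8)] = 31.52 km/s.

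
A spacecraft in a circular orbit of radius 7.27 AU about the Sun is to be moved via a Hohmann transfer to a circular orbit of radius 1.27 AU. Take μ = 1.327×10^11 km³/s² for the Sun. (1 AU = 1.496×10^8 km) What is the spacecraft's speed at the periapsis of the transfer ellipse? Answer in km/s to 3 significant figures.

In km: r₁ = 7.27 × 1.496×10^8 = 1.087592×10^9 km; r₂ = 1.27 × 1.496×10^8 = 1.89992×10^8 km.
The Hohmann ellipse has a_t = (r₁ + r₂)/2 = 6.38792×10^8 km.
The periapsis of the transfer ellipse is at r = 1.89992×10^8 km.
Applying v² = μ(2/r − 1/a_t): v = 34.48 km/s.

v = 34.5 km/s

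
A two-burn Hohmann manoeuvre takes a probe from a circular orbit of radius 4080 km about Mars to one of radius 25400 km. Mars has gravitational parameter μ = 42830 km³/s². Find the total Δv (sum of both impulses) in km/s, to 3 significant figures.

Δv = 1.63 km/s

Semi-major axis of the transfer orbit: a_t = (4080 + 25400)/2 = 14740 km.
At r₁ the circular-orbit speed is v₁ = √(μ/r₁) = 3.2400 km/s.
On the transfer ellipse at r₁, vis-viva gives v_p = √[μ(2/r₁ − 1/a_t)] = 4.2532 km/s.
First burn Δv₁ = |v_p − v₁| = 1.0132 km/s.
At r₂, v₂ = √(μ/r₂) = 1.298546 km/s.
Transfer-orbit speed at r₂: v_a = √[μ(2/r₂ − 1/a_t)] = 0.6831853 km/s.
Second burn Δv₂ = |v₂ − v_a| = 0.61536 km/s.
Total Δv = Δv₁ + Δv₂ = 1.629 km/s.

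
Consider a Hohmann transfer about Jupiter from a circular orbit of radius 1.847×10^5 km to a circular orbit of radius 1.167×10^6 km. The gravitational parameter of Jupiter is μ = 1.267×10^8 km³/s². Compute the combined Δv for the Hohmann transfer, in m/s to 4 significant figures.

Δv = 13200 m/s

The Hohmann ellipse has a_t = (r₁ + r₂)/2 = 6.7585×10^5 km.
At r₁ the circular-orbit speed is v₁ = √(μ/r₁) = 26.191 km/s.
Transfer-orbit speed at r₁ (vis-viva equation): v_p = √[μ(2/r₁ − 1/a_t)] = 34.416 km/s.
First burn Δv₁ = |v_p − v₁| = 8.225 km/s.
At r₂, v₂ = √(μ/r₂) = 10.42 km/s.
Transfer-orbit speed at r₂: v_a = √[μ(2/r₂ − 1/a_t)] = 5.447 km/s.
Second burn Δv₂ = |v₂ − v_a| = 4.973 km/s.
Total Δv = Δv₁ + Δv₂ = 13.20 km/s.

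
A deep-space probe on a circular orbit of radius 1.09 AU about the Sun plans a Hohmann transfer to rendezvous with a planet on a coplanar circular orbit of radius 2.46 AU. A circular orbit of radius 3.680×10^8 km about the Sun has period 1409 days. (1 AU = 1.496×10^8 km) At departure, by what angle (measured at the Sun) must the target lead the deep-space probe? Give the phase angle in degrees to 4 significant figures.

φ = 69.68°

From Kepler's third law T² = 4π²r³/μ at r = 3.680×10^8 km, T = 1409 days = 1409 × 86400 s = 1.217376×10^8 s: μ = 4π²r³/T² = 1.32756×10^11 km³/s².
In km: r₁ = 1.09 × 1.496×10^8 = 1.63064×10^8 km; r₂ = 2.46 × 1.496×10^8 = 3.68016×10^8 km.
Semi-major axis of the transfer orbit: a_t = (1.63064×10^8 + 3.68016×10^8)/2 = 2.6554×10^8 km.
The half-period of the transfer ellipse is t = π√(a_t³/μ) = 3.7309×10^7 s.
Target angular speed ω₂ = √(μ/r₂³) = 5.1609×10^-8 rad/s.
Angle swept by the target during transfer: ω₂·t = 1.9255 rad = 110.32°.
Arrival is 180° from departure on the ellipse, so φ = 180° − 110.32° = 69.68°.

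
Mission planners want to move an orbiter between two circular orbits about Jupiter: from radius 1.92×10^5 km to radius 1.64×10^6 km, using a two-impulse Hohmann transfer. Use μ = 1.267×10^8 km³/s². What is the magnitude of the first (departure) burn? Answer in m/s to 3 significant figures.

Δv₁ = 8680 m/s

Transfer-ellipse semi-major axis a_t = (r₁ + r₂)/2 = (1.920×10^5 + 1.640×10^6)/2 = 9.160×10^5 km.
Circular speed at r = 1.920×10^5 km: v_c = √(μ/r) = 25.6884 km/s.
Transfer-orbit speed at the same r (vis-viva, a = a_t): v_t = √[μ(2/r − 1/a_t)] = 34.3726 km/s.
Δv₁ = |v_t − v_c| = |34.3726 − 25.6884| = 8.684 km/s.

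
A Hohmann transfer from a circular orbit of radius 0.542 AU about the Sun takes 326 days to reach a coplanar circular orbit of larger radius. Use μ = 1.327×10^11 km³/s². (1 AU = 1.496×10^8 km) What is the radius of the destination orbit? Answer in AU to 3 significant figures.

r₂ = 2.40 AU

In km: r₁ = 0.542 × 1.496×10^8 = 8.10832×10^7 km.
Transfer time t = 326 days = 2.81664×10^7 s, and t = π√(a_t³/μ).
So a_t = (μ t²/π²)^(1/3) = (1.327×10^11 × (2.81664×10^7)² / π²)^(1/3) = 2.2013×10^8 km.
Since a_t = (r₁ + r₂)/2, r₂ = 2a_t − r₁ = 2×2.2013×10^8 − 8.10832×10^7 = 3.591768×10^8 km.
In AU: r₂ = 3.591768×10^8 / 1.496×10^8 = 2.40 AU.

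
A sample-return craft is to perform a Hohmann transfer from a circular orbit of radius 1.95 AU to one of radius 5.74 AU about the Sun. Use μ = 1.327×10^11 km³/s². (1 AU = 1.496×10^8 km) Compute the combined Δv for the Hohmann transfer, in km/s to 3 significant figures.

Δv = 8.31 km/s

In km: r₁ = 1.95 × 1.496×10^8 = 2.9172×10^8 km; r₂ = 5.74 × 1.496×10^8 = 8.58704×10^8 km.
Transfer-ellipse semi-major axis a_t = (r₁ + r₂)/2 = (2.9172×10^8 + 8.58704×10^8)/2 = 5.75212×10^8 km.
At r₁ the circular-orbit speed is v₁ = √(μ/r₁) = 21.328 km/s.
On the transfer ellipse at r₁, vis-viva gives v_p = √[μ(2/r₁ − 1/a_t)] = 26.059 km/s.
First burn Δv₁ = |v_p − v₁| = 4.731 km/s.
Circular speed at r₂: v₂ = √(μ/r₂) = 12.431 km/s.
Transfer-orbit speed at r₂: v_a = √[μ(2/r₂ − 1/a_t)] = 8.8528 km/s.
Second burn Δv₂ = |v₂ − v_a| = 3.578 km/s.
Δv = Δv₁ + Δv₂ = 4.731 + 3.578 = 8.309 km/s.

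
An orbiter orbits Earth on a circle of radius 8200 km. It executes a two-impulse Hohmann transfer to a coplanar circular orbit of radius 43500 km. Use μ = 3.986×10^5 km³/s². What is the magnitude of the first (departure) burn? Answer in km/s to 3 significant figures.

Δv₁ = 2.07 km/s

Transfer-ellipse semi-major axis a_t = (r₁ + r₂)/2 = (8200 + 43500)/2 = 25850 km.
Circular speed at r = 8200 km: v_c = √(μ/r) = 6.972 km/s.
Transfer-orbit speed at the same r (vis-viva, a = a_t): v_t = √[μ(2/r − 1/a_t)] = 9.044 km/s.
Δv₁ = |v_t − v_c| = |9.044 − 6.972| = 2.072 km/s.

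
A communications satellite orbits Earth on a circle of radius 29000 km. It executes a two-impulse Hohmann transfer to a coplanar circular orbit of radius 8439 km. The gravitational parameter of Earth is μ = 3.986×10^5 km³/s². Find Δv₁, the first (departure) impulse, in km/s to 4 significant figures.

Transfer-ellipse semi-major axis a_t = (r₁ + r₂)/2 = (29000 + 8439)/2 = 18719.5 km.
Circular speed at r = 29000 km: v_c = √(μ/r) = 3.707 km/s.
Vis-viva on the transfer ellipse at r = 29000 km gives v_t = √[μ(2/r − 1/a_t)] = 2.489 km/s.
Δv₁ = |v_t − v_c| = |2.489 − 3.707| = 1.218 km/s.

Δv₁ = 1.218 km/s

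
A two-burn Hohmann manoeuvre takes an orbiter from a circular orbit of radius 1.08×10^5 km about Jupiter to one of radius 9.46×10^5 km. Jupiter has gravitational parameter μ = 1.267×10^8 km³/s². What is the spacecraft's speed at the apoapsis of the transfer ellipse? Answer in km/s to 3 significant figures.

The Hohmann ellipse has a_t = (r₁ + r₂)/2 = 5.270×10^5 km.
The apoapsis of the transfer ellipse is at r = 9.460×10^5 km.
Vis-viva: v = √[μ(2/r − 1/a_t)] = √[1.267×10^8 × (2/9.460×10^5 − 1/5.270×10^5)] = 5.239 km/s.

v = 5.24 km/s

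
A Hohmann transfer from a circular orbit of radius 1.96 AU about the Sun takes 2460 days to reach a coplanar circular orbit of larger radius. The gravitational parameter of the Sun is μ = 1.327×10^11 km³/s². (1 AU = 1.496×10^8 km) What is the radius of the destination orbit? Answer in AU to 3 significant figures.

r₂ = 9.36 AU

In km: r₁ = 1.96 × 1.496×10^8 = 2.93216×10^8 km.
Transfer time t = 2460 days = 2.12544×10^8 s, and t = π√(a_t³/μ).
So a_t = (μ t²/π²)^(1/3) = (1.327×10^11 × (2.12544×10^8)² / π²)^(1/3) = 8.4688×10^8 km.
Since a_t = (r₁ + r₂)/2, r₂ = 2a_t − r₁ = 2×8.4688×10^8 − 2.93216×10^8 = 1.400544×10^9 km.
In AU: r₂ = 1.400544×10^9 / 1.496×10^8 = 9.36 AU.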